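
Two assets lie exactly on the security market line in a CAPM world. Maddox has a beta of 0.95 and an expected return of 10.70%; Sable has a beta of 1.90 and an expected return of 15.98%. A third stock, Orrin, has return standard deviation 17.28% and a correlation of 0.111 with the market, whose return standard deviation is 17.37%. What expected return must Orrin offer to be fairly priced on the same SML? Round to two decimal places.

MRP = (15.98% − 10.70%) / (1.90 − 0.95) = 5.5579%
R_f = 10.70% − 0.95 × 5.5579% = 5.4200%
β_Orrin = ρ·σ_i/σ_m = 0.111 × 17.28 / 17.37 = 0.1104
E(R_Orrin) = R_f + β × MRP = 5.4200% + 0.1104 × 5.5579% = 6.03%

6.03%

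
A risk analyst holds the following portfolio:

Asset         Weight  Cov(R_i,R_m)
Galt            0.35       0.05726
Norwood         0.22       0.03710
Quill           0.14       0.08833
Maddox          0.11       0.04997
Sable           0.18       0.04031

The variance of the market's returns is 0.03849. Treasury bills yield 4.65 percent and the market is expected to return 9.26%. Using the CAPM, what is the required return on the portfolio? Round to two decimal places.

11.04%

β_Galt = 0.05726 / 0.03849 = 1.4877
β_Norwood = 0.03710 / 0.03849 = 0.9639
β_Quill = 0.08833 / 0.03849 = 2.2949
β_Maddox = 0.04997 / 0.03849 = 1.2983
β_Sable = 0.04031 / 0.03849 = 1.0473
β_P = Σ w_i β_i = 0.35×1.4877 + 0.22×0.9639 + 0.14×2.2949 + 0.11×1.2983 + 0.18×1.0473 = 1.3854
MRP = 9.26% − 4.65% = 4.61%
E(R_P) = R_f + β_P × MRP = 4.65% + 1.3854 × 4.61% = 11.04%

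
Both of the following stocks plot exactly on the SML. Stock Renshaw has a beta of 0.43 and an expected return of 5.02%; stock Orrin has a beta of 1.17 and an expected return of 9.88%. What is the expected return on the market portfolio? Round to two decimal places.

Both satisfy E(R) = R_f + β·MRP, so the slope of the SML is
MRP = (9.88% − 5.02%) / (1.17 − 0.43) = 4.86% / 0.74 = 6.5676%
R_f = E(R_Renshaw) − β_Renshaw·MRP = 5.02% − 0.43 × 6.5676% = 2.1959%
E(R_m) = R_f + MRP = 2.1959% + 6.5676% = 8.76%

8.76%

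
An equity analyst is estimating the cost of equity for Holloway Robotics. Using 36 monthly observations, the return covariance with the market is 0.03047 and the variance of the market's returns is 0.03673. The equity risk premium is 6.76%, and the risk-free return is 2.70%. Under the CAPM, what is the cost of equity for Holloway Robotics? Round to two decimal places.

β = Cov(R_i, R_m) / Var(R_m) = 0.03047 / 0.03673 = 0.8296
E(R) = R_f + β × MRP = 2.70% + 0.8296 × 6.76% = 8.31%

8.31%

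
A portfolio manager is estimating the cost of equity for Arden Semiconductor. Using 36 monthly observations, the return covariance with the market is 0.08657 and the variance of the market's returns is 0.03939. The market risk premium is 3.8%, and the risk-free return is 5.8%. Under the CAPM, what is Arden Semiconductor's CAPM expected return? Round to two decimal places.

14.15%

β = Cov(R_i, R_m) / Var(R_m) = 0.08657 / 0.03939 = 2.1978
E(R) = R_f + β × MRP = 5.8% + 2.1978 × 3.8% = 14.15%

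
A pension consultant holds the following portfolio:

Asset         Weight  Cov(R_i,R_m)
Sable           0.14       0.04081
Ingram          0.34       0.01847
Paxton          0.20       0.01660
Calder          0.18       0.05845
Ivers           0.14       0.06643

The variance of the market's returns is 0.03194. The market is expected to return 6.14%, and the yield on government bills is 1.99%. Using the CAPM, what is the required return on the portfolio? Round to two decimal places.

6.56%

β_Sable = 0.04081 / 0.03194 = 1.2777
β_Ingram = 0.01847 / 0.03194 = 0.5783
β_Paxton = 0.01660 / 0.03194 = 0.5197
β_Calder = 0.05845 / 0.03194 = 1.8300
β_Ivers = 0.06643 / 0.03194 = 2.0798
β_P = Σ w_i β_i = 0.14×1.2777 + 0.34×0.5783 + 0.20×0.5197 + 0.18×1.8300 + 0.14×2.0798 = 1.1000
MRP = 6.14% − 1.99% = 4.15%
E(R_P) = R_f + β_P × MRP = 1.99% + 1.1000 × 4.15% = 6.56%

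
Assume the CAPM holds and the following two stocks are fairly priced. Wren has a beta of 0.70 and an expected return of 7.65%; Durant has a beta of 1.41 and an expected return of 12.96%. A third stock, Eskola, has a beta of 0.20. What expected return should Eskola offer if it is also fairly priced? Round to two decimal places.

3.91%

MRP (SML slope) = (12.96% − 7.65%) / (1.41 − 0.70) = 5.31% / 0.71 = 7.4789%
R_f (intercept) = 7.65% − 0.70 × 7.4789% = 2.4148%
E(R_Eskola) = R_f + β × MRP = 2.4148% + 0.20 × 7.4789% = 3.91%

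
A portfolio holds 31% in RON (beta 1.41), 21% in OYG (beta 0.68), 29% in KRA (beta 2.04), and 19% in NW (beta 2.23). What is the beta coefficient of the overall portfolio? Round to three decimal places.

β_P = Σ w_i β_i = 0.31×1.41 + 0.21×0.68 + 0.29×2.04 + 0.19×2.23 = 1.5952

1.595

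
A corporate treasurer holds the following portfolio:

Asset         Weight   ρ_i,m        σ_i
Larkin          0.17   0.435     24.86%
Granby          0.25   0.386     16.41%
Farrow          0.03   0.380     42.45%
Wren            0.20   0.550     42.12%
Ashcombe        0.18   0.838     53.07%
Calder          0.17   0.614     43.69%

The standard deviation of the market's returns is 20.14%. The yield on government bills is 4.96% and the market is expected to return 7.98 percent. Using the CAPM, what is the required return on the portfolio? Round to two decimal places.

β_Larkin = 0.435 × 24.86% / 20.14% = 0.5369
β_Granby = 0.386 × 16.41% / 20.14% = 0.3145
β_Farrow = 0.380 × 42.45% / 20.14% = 0.8009
β_Wren = 0.550 × 42.12% / 20.14% = 1.1502
β_Ashcombe = 0.838 × 53.07% / 20.14% = 2.2082
β_Calder = 0.614 × 43.69% / 20.14% = 1.3320
β_P = Σ w_i β_i = 0.17×0.5369 + 0.25×0.3145 + 0.03×0.8009 + 0.20×1.1502 + 0.18×2.2082 + 0.17×1.3320 = 1.0479
MRP = 7.98% − 4.96% = 3.02%
E(R_P) = R_f + β_P × MRP = 4.96% + 1.0479 × 3.02% = 8.12%

8.12%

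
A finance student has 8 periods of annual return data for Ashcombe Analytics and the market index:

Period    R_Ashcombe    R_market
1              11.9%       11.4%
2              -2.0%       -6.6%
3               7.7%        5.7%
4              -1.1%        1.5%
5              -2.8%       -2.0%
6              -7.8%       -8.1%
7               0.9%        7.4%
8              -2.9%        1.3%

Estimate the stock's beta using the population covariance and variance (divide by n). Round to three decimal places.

Mean R_i = (11.9 − 2.0 + 7.7 − 1.1 − 2.8 − 7.8 + 0.9 − 2.9) / 8 = 0.4875%
Mean R_m = (11.4 − 6.6 + 5.7 + 1.5 − 2.0 − 8.1 + 7.4 + 1.3) / 8 = 1.3250%
Σ(R_i − R̄_i)(R_m − R̄_m) = 257.6025  ⇒  Cov = 257.6025 / 8 = 32.2003
Σ(R_m − R̄_m)² = 320.2750  ⇒  Var(R_m) = 320.2750 / 8 = 40.0344
β = Cov / Var(R_m) = 32.2003 / 40.0344 = 0.8043

0.804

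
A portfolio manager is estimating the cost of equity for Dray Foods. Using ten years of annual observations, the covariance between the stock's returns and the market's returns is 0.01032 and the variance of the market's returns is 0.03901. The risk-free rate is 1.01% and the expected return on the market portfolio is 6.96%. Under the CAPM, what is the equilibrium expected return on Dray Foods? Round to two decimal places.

β = Cov(R_i, R_m) / Var(R_m) = 0.01032 / 0.03901 = 0.2645
MRP = 6.96% − 1.01% = 5.95%
E(R) = R_f + β × MRP = 1.01% + 0.2645 × 5.95% = 2.58%

2.58%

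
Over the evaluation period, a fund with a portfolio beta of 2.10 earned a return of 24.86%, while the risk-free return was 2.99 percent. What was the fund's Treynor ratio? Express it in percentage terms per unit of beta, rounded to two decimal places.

Treynor = (R_P − R_f) / β_P = (24.86% − 2.99%) / 2.1000 = 21.87% / 2.1000 = 10.41%

10.41%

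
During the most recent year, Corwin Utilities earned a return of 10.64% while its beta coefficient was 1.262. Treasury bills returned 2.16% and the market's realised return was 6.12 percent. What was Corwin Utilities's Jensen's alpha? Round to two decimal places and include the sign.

Market excess return = 6.12% − 2.16% = 3.96%
CAPM benchmark = R_f + β(R_m − R_f) = 2.16% + 1.262 × 3.96% = 7.15752%
α = actual − benchmark = 10.64% − 7.15752% = +3.48%

+3.48%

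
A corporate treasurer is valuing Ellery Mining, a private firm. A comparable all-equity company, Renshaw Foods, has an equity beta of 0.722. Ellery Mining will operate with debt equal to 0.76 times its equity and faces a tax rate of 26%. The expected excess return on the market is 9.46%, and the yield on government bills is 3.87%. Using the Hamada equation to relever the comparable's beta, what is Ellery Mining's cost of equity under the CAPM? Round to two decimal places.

14.54%

β_L = β_U × [1 + (1 − t)(D/E)] = 0.722 × [1 + (1 − 0.26) × 0.76]
    = 0.722 × [1 + 0.74 × 0.76] = 0.722 × 1.5624 = 1.1281
E(R) = R_f + β_L × MRP = 3.87% + 1.1281 × 9.46% = 14.54%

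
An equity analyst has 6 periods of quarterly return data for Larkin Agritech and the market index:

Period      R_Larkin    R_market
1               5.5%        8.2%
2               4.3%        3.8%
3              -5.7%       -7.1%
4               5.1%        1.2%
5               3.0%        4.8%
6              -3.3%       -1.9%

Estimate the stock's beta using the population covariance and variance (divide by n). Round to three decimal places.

Mean R_i = (5.5 + 4.3 − 5.7 + 5.1 + 3.0 − 3.3) / 6 = 1.4833%
Mean R_m = (8.2 + 3.8 − 7.1 + 1.2 + 4.8 − 1.9) / 6 = 1.5000%
Σ(R_i − R̄_i)(R_m − R̄_m) = 115.3500  ⇒  Cov = 115.3500 / 6 = 19.2250
Σ(R_m − R̄_m)² = 146.6800  ⇒  Var(R_m) = 146.6800 / 6 = 24.4467
β = Cov / Var(R_m) = 19.2250 / 24.4467 = 0.7864

0.786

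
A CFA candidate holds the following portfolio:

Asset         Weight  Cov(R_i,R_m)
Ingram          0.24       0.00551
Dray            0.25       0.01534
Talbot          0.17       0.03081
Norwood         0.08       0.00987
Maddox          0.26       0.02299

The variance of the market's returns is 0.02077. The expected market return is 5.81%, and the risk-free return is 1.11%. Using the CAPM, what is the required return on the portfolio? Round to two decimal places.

β_Ingram = 0.00551 / 0.02077 = 0.2653
β_Dray = 0.01534 / 0.02077 = 0.7386
β_Talbot = 0.03081 / 0.02077 = 1.4834
β_Norwood = 0.00987 / 0.02077 = 0.4752
β_Maddox = 0.02299 / 0.02077 = 1.1069
β_P = Σ w_i β_i = 0.24×0.2653 + 0.25×0.7386 + 0.17×1.4834 + 0.08×0.4752 + 0.26×1.1069 = 0.8263
MRP = 5.81% − 1.11% = 4.70%
E(R_P) = R_f + β_P × MRP = 1.11% + 0.8263 × 4.70% = 4.99%

4.99%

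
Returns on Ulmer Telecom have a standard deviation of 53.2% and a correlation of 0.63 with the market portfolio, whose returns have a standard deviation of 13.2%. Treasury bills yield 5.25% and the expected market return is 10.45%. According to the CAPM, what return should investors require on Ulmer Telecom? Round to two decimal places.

β = ρ × σ_i / σ_m = 0.63 × 53.2% / 13.2% = 2.5391
MRP = 10.45% − 5.25% = 5.20%
E(R) = 5.25% + 2.5391 × 5.20% = 18.45%

18.45%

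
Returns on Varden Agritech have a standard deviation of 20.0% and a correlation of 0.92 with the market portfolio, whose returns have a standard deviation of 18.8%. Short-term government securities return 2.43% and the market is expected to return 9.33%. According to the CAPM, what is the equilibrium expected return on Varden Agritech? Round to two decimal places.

β = ρ × σ_i / σ_m = 0.92 × 20.0% / 18.8% = 0.9787
MRP = 9.33% − 2.43% = 6.90%
E(R) = 2.43% + 0.9787 × 6.90% = 9.18%

9.18%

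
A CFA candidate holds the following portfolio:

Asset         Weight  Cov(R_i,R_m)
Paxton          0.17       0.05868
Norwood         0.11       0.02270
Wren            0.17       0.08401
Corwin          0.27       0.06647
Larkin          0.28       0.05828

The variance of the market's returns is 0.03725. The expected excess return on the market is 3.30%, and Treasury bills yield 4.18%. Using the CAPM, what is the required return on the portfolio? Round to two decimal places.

9.59%

β_Paxton = 0.05868 / 0.03725 = 1.5753
β_Norwood = 0.02270 / 0.03725 = 0.6094
β_Wren = 0.08401 / 0.03725 = 2.2553
β_Corwin = 0.06647 / 0.03725 = 1.7844
β_Larkin = 0.05828 / 0.03725 = 1.5646
β_P = Σ w_i β_i = 0.17×1.5753 + 0.11×0.6094 + 0.17×2.2553 + 0.27×1.7844 + 0.28×1.5646 = 1.6381
E(R_P) = R_f + β_P × MRP = 4.18% + 1.6381 × 3.30% = 9.59%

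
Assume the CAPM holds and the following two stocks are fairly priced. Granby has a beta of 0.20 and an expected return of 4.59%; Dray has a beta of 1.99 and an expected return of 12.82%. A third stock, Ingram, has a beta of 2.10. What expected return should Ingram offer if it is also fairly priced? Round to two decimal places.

13.33%

MRP (SML slope) = (12.82% − 4.59%) / (1.99 − 0.20) = 8.23% / 1.79 = 4.5978%
R_f (intercept) = 4.59% − 0.20 × 4.5978% = 3.6704%
E(R_Ingram) = R_f + β × MRP = 3.6704% + 2.10 × 4.5978% = 13.33%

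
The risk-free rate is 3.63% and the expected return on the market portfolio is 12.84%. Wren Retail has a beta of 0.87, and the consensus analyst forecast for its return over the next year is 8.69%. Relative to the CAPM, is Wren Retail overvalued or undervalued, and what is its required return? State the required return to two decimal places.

MRP = 12.84% − 3.63% = 9.21%
Required return = R_f + β·MRP = 3.63% + 0.87 × 9.21% = 11.64%
Forecast 8.69% < required 11.64% → the stock plots below the SML → overvalued.

Overvalued; required return 11.64%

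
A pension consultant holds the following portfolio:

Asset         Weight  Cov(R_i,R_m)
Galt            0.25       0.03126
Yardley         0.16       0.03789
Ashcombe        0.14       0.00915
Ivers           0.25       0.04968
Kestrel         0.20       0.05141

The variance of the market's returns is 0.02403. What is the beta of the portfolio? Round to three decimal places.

β_Galt = 0.03126 / 0.02403 = 1.3009
β_Yardley = 0.03789 / 0.02403 = 1.5768
β_Ashcombe = 0.00915 / 0.02403 = 0.3808
β_Ivers = 0.04968 / 0.02403 = 2.0674
β_Kestrel = 0.05141 / 0.02403 = 2.1394
β_P = Σ w_i β_i = 0.25×1.3009 + 0.16×1.5768 + 0.14×0.3808 + 0.25×2.0674 + 0.20×2.1394 = 1.5756

1.576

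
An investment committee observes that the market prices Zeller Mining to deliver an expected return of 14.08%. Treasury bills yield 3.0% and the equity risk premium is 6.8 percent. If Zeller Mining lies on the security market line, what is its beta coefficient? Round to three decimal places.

1.629

β = (E(R) − R_f) / MRP = (14.08% − 3.0%) / 6.8% = 11.08% / 6.8% = 1.629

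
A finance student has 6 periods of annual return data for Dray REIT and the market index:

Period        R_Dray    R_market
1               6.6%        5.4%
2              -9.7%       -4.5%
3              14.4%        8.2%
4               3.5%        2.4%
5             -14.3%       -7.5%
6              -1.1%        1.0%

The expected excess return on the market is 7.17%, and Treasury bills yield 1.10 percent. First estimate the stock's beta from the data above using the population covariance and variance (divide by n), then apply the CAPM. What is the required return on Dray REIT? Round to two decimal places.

13.86%

Mean R_i = (6.6 − 9.7 + 14.4 + 3.5 − 14.3 − 1.1) / 6 = -0.1000%
Mean R_m = (5.4 − 4.5 + 8.2 + 2.4 − 7.5 + 1.0) / 6 = 0.8333%
Σ(R_i − R̄_i)(R_m − R̄_m) = 312.4200  ⇒  Cov = 312.4200 / 6 = 52.0700
Σ(R_m − R̄_m)² = 175.4933  ⇒  Var(R_m) = 175.4933 / 6 = 29.2489
β = Cov / Var(R_m) = 52.0700 / 29.2489 = 1.7802
E(R) = R_f + β × MRP = 1.10% + 1.7802 × 7.17% = 13.86%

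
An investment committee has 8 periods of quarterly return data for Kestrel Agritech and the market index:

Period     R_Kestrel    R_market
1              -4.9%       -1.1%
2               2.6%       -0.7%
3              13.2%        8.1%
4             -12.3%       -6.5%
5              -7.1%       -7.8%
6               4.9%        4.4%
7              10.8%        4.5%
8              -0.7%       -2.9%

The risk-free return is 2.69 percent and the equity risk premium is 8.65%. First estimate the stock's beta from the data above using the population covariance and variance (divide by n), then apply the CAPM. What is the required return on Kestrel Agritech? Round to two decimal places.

15.38%

Mean R_i = (-4.9 + 2.6 + 13.2 − 12.3 − 7.1 + 4.9 + 10.8 − 0.7) / 8 = 0.8125%
Mean R_m = (-1.1 − 0.7 + 8.1 − 6.5 − 7.8 + 4.4 + 4.5 − 2.9) / 8 = -0.2500%
Σ(R_i − R̄_i)(R_m − R̄_m) = 319.6350  ⇒  Cov = 319.6350 / 8 = 39.9544
Σ(R_m − R̄_m)² = 217.9200  ⇒  Var(R_m) = 217.9200 / 8 = 27.2400
β = Cov / Var(R_m) = 39.9544 / 27.2400 = 1.4668
E(R) = R_f + β × MRP = 2.69% + 1.4668 × 8.65% = 15.38%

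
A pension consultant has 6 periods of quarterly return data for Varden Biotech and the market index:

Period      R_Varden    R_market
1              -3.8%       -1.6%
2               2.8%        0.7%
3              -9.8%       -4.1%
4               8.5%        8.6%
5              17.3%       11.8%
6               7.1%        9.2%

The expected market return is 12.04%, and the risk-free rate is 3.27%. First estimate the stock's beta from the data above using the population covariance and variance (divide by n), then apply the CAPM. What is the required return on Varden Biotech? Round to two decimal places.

15.41%

Mean R_i = (-3.8 + 2.8 − 9.8 + 8.5 + 17.3 + 7.1) / 6 = 3.6833%
Mean R_m = (-1.6 + 0.7 − 4.1 + 8.6 + 11.8 + 9.2) / 6 = 4.1000%
Σ(R_i − R̄_i)(R_m − R̄_m) = 300.1700  ⇒  Cov = 300.1700 / 6 = 50.0283
Σ(R_m − R̄_m)² = 216.8400  ⇒  Var(R_m) = 216.8400 / 6 = 36.1400
β = Cov / Var(R_m) = 50.0283 / 36.1400 = 1.3843
MRP = 12.04% − 3.27% = 8.77%
E(R) = R_f + β × MRP = 3.27% + 1.3843 × 8.77% = 15.41%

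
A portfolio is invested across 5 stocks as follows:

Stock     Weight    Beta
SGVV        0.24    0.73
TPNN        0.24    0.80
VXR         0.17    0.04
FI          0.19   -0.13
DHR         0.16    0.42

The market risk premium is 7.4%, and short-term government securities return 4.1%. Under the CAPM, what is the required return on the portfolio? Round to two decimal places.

β_P = Σ w_i β_i = 0.24×0.73 + 0.24×0.80 + 0.17×0.04 + 0.19×-0.13 + 0.16×0.42 = 0.4165
E(R_P) = R_f + β_P × MRP = 4.1% + 0.4165 × 7.4% = 7.18%

7.18%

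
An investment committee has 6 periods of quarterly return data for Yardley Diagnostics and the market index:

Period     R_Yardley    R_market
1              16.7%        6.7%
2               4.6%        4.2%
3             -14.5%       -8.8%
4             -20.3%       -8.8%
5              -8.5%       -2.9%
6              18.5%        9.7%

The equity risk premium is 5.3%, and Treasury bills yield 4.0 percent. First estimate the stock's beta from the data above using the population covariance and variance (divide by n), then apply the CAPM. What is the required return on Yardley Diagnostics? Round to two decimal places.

Mean R_i = (16.7 + 4.6 − 14.5 − 20.3 − 8.5 + 18.5) / 6 = -0.5833%
Mean R_m = (6.7 + 4.2 − 8.8 − 8.8 − 2.9 + 9.7) / 6 = 0.0167%
Σ(R_i − R̄_i)(R_m − R̄_m) = 641.6083  ⇒  Cov = 641.6083 / 6 = 106.9347
Σ(R_m − R̄_m)² = 319.9083  ⇒  Var(R_m) = 319.9083 / 6 = 53.3181
β = Cov / Var(R_m) = 106.9347 / 53.3181 = 2.0056
E(R) = R_f + β × MRP = 4.0% + 2.0056 × 5.3% = 14.63%

14.63%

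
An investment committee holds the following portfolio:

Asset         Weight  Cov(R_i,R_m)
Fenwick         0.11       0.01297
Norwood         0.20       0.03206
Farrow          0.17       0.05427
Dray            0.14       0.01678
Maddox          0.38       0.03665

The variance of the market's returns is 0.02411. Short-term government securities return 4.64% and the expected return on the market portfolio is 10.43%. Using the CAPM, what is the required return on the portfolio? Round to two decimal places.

12.65%

β_Fenwick = 0.01297 / 0.02411 = 0.5380
β_Norwood = 0.03206 / 0.02411 = 1.3297
β_Farrow = 0.05427 / 0.02411 = 2.2509
β_Dray = 0.01678 / 0.02411 = 0.6960
β_Maddox = 0.03665 / 0.02411 = 1.5201
β_P = Σ w_i β_i = 0.11×0.5380 + 0.20×1.3297 + 0.17×2.2509 + 0.14×0.6960 + 0.38×1.5201 = 1.3829
MRP = 10.43% − 4.64% = 5.79%
E(R_P) = R_f + β_P × MRP = 4.64% + 1.3829 × 5.79% = 12.65%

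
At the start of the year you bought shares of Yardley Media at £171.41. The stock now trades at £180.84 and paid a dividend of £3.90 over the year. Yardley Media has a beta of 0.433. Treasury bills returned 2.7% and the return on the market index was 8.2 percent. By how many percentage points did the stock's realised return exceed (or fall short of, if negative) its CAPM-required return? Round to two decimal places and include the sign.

+2.70%

Realised HPR = (P1 + D1 − P0) / P0 = (180.84 + 3.90 − 171.41) / 171.41 = 13.33 / 171.41 = 7.7767%
MRP = 8.2% − 2.7% = 5.50%
CAPM required = R_f + β·MRP = 2.7% + 0.433 × 5.5% = 5.0815%
α = realised − required = 7.7767% − 5.0815% = +2.70%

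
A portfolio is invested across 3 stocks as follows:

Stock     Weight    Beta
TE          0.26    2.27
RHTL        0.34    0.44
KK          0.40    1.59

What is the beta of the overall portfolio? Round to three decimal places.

β_P = Σ w_i β_i = 0.26×2.27 + 0.34×0.44 + 0.40×1.59 = 1.3758

1.376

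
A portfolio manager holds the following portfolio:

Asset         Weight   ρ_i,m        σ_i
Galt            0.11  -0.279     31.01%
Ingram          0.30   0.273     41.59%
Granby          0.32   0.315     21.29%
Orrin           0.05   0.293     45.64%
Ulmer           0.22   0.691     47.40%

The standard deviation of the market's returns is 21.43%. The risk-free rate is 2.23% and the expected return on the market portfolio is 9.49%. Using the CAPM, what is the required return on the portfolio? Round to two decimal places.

6.46%

β_Galt = -0.279 × 31.01% / 21.43% = -0.4037
β_Ingram = 0.273 × 41.59% / 21.43% = 0.5298
β_Granby = 0.315 × 21.29% / 21.43% = 0.3129
β_Orrin = 0.293 × 45.64% / 21.43% = 0.6240
β_Ulmer = 0.691 × 47.40% / 21.43% = 1.5284
β_P = Σ w_i β_i = 0.11×-0.4037 + 0.30×0.5298 + 0.32×0.3129 + 0.05×0.6240 + 0.22×1.5284 = 0.5821
MRP = 9.49% − 2.23% = 7.26%
E(R_P) = R_f + β_P × MRP = 2.23% + 0.5821 × 7.26% = 6.46%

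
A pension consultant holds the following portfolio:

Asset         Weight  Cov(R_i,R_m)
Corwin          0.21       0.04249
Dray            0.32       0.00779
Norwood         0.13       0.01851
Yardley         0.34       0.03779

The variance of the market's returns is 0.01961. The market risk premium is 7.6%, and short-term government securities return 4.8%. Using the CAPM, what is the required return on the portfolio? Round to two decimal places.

β_Corwin = 0.04249 / 0.01961 = 2.1668
β_Dray = 0.00779 / 0.01961 = 0.3972
β_Norwood = 0.01851 / 0.01961 = 0.9439
β_Yardley = 0.03779 / 0.01961 = 1.9271
β_P = Σ w_i β_i = 0.21×2.1668 + 0.32×0.3972 + 0.13×0.9439 + 0.34×1.9271 = 1.3601
E(R_P) = R_f + β_P × MRP = 4.8% + 1.3601 × 7.6% = 15.14%

15.14%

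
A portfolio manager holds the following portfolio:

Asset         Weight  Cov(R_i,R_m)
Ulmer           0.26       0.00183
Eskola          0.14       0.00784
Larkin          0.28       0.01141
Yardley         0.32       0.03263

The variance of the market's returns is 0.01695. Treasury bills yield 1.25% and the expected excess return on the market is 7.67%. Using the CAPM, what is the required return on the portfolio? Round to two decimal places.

β_Ulmer = 0.00183 / 0.01695 = 0.1080
β_Eskola = 0.00784 / 0.01695 = 0.4625
β_Larkin = 0.01141 / 0.01695 = 0.6732
β_Yardley = 0.03263 / 0.01695 = 1.9251
β_P = Σ w_i β_i = 0.26×0.1080 + 0.14×0.4625 + 0.28×0.6732 + 0.32×1.9251 = 0.8974
E(R_P) = R_f + β_P × MRP = 1.25% + 0.8974 × 7.67% = 8.13%

8.13%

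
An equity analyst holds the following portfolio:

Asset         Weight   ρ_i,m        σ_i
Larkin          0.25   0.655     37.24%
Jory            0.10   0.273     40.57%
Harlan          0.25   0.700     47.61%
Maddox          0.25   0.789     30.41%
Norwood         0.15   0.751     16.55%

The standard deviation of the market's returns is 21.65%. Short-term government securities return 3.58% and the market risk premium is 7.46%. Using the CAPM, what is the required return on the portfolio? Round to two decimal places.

β_Larkin = 0.655 × 37.24% / 21.65% = 1.1267
β_Jory = 0.273 × 40.57% / 21.65% = 0.5116
β_Harlan = 0.700 × 47.61% / 21.65% = 1.5394
β_Maddox = 0.789 × 30.41% / 21.65% = 1.1082
β_Norwood = 0.751 × 16.55% / 21.65% = 0.5741
β_P = Σ w_i β_i = 0.25×1.1267 + 0.10×0.5116 + 0.25×1.5394 + 0.25×1.1082 + 0.15×0.5741 = 1.0809
E(R_P) = R_f + β_P × MRP = 3.58% + 1.0809 × 7.46% = 11.64%

11.64%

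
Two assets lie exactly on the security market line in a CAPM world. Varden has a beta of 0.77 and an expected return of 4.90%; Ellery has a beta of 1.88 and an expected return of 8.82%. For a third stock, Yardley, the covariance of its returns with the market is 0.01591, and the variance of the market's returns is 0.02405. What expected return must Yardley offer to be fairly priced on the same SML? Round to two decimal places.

4.52%

MRP = (8.82% − 4.90%) / (1.88 − 0.77) = 3.5315%
R_f = 4.90% − 0.77 × 3.5315% = 2.1807%
β_Yardley = Cov / Var(R_m) = 0.01591 / 0.02405 = 0.6615
E(R_Yardley) = R_f + β × MRP = 2.1807% + 0.6615 × 3.5315% = 4.52%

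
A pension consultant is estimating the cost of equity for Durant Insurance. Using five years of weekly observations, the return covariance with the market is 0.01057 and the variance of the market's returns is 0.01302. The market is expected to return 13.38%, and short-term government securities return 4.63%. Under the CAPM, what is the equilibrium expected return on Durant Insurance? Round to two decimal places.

11.73%

β = Cov(R_i, R_m) / Var(R_m) = 0.01057 / 0.01302 = 0.8118
MRP = 13.38% − 4.63% = 8.75%
E(R) = R_f + β × MRP = 4.63% + 0.8118 × 8.75% = 11.73%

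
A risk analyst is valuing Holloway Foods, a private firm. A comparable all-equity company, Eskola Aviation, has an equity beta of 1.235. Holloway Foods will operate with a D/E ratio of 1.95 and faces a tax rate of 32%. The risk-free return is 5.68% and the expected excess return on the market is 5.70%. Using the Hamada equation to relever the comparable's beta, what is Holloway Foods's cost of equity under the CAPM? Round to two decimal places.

β_L = β_U × [1 + (1 − t)(D/E)] = 1.235 × [1 + (1 − 0.32) × 1.95]
    = 1.235 × [1 + 0.68 × 1.95] = 1.235 × 2.3260 = 2.8726
E(R) = R_f + β_L × MRP = 5.68% + 2.8726 × 5.70% = 22.05%

22.05%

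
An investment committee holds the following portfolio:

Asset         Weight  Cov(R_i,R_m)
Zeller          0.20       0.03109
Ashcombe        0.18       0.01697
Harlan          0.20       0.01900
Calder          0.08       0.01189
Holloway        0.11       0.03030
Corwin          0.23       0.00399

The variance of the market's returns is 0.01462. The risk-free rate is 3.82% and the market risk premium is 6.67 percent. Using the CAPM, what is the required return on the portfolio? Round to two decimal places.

12.16%

β_Zeller = 0.03109 / 0.01462 = 2.1265
β_Ashcombe = 0.01697 / 0.01462 = 1.1607
β_Harlan = 0.01900 / 0.01462 = 1.2996
β_Calder = 0.01189 / 0.01462 = 0.8133
β_Holloway = 0.03030 / 0.01462 = 2.0725
β_Corwin = 0.00399 / 0.01462 = 0.2729
β_P = Σ w_i β_i = 0.20×2.1265 + 0.18×1.1607 + 0.20×1.2996 + 0.08×0.8133 + 0.11×2.0725 + 0.23×0.2729 = 1.2500
E(R_P) = R_f + β_P × MRP = 3.82% + 1.2500 × 6.67% = 12.16%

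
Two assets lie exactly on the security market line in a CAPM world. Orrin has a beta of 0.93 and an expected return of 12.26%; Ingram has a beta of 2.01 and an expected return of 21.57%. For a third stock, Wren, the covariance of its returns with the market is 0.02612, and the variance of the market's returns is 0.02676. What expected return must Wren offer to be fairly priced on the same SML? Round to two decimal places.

MRP = (21.57% − 12.26%) / (2.01 − 0.93) = 8.6204%
R_f = 12.26% − 0.93 × 8.6204% = 4.2430%
β_Wren = Cov / Var(R_m) = 0.02612 / 0.02676 = 0.9761
E(R_Wren) = R_f + β × MRP = 4.2430% + 0.9761 × 8.6204% = 12.66%

12.66%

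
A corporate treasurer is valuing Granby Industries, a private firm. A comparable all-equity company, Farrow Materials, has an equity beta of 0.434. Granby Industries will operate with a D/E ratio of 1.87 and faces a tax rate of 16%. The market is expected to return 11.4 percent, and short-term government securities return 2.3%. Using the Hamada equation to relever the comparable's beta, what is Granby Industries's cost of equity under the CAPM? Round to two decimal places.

12.45%

β_L = β_U × [1 + (1 − t)(D/E)] = 0.434 × [1 + (1 − 0.16) × 1.87]
    = 0.434 × [1 + 0.84 × 1.87] = 0.434 × 2.5708 = 1.1157
MRP = 11.4% − 2.3% = 9.10%
E(R) = R_f + β_L × MRP = 2.3% + 1.1157 × 9.1% = 12.45%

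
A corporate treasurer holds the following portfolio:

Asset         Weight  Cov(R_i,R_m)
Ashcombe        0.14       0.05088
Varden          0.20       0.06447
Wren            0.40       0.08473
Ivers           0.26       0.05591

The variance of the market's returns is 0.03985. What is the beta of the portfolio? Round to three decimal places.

β_Ashcombe = 0.05088 / 0.03985 = 1.2768
β_Varden = 0.06447 / 0.03985 = 1.6178
β_Wren = 0.08473 / 0.03985 = 2.1262
β_Ivers = 0.05591 / 0.03985 = 1.4030
β_P = Σ w_i β_i = 0.14×1.2768 + 0.20×1.6178 + 0.40×2.1262 + 0.26×1.4030 = 1.7176

1.718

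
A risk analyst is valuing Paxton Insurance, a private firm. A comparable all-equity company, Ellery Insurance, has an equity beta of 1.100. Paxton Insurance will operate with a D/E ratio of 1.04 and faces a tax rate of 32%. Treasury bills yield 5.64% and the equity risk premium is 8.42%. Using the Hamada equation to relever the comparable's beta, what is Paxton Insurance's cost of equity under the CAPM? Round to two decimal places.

21.45%

β_L = β_U × [1 + (1 − t)(D/E)] = 1.100 × [1 + (1 − 0.32) × 1.04]
    = 1.100 × [1 + 0.68 × 1.04] = 1.100 × 1.7072 = 1.8779
E(R) = R_f + β_L × MRP = 5.64% + 1.8779 × 8.42% = 21.45%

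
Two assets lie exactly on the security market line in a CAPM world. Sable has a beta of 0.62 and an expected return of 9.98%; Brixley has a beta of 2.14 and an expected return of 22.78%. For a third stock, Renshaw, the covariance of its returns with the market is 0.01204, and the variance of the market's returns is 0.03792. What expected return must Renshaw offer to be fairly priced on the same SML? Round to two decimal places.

MRP = (22.78% − 9.98%) / (2.14 − 0.62) = 8.4211%
R_f = 9.98% − 0.62 × 8.4211% = 4.7589%
β_Renshaw = Cov / Var(R_m) = 0.01204 / 0.03792 = 0.3175
E(R_Renshaw) = R_f + β × MRP = 4.7589% + 0.3175 × 8.4211% = 7.43%

7.43%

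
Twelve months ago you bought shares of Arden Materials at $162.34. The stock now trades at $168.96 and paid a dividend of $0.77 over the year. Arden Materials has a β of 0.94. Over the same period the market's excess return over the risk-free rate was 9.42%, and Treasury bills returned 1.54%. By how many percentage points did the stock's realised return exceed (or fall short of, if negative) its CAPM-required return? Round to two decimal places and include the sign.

-5.84%

Realised HPR = (P1 + D1 − P0) / P0 = (168.96 + 0.77 − 162.34) / 162.34 = 7.39 / 162.34 = 4.5522%
CAPM required = R_f + β·MRP = 1.54% + 0.94 × 9.42% = 10.3948%
α = realised − required = 4.5522% − 10.3948% = -5.84%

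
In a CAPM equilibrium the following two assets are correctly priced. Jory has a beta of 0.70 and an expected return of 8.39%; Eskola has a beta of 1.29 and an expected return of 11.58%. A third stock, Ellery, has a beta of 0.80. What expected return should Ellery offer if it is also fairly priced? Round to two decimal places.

8.93%

MRP (SML slope) = (11.58% − 8.39%) / (1.29 − 0.70) = 3.19% / 0.59 = 5.4068%
R_f (intercept) = 8.39% − 0.70 × 5.4068% = 4.6052%
E(R_Ellery) = R_f + β × MRP = 4.6052% + 0.80 × 5.4068% = 8.93%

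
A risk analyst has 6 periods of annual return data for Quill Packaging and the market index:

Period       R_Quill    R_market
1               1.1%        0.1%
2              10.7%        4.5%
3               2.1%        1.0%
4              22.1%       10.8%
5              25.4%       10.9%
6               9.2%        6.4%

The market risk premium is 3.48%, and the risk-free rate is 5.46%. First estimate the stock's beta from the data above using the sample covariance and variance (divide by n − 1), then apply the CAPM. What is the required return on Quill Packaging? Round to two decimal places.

12.79%

Mean R_i = (1.1 + 10.7 + 2.1 + 22.1 + 25.4 + 9.2) / 6 = 11.7667%
Mean R_m = (0.1 + 4.5 + 1.0 + 10.8 + 10.9 + 6.4) / 6 = 5.6167%
Σ(R_i − R̄_i)(R_m − R̄_m) = 228.2433  ⇒  Cov = 228.2433 / 5 = 45.6487
Σ(R_m − R̄_m)² = 108.3883  ⇒  Var(R_m) = 108.3883 / 5 = 21.6777
β = Cov / Var(R_m) = 45.6487 / 21.6777 = 2.1058
E(R) = R_f + β × MRP = 5.46% + 2.1058 × 3.48% = 12.79%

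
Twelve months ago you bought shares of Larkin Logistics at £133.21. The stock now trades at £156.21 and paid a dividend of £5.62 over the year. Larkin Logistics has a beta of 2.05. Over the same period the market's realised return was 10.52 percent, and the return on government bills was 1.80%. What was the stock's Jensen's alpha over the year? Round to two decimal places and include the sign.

+1.81%

Realised HPR = (P1 + D1 − P0) / P0 = (156.21 + 5.62 − 133.21) / 133.21 = 28.62 / 133.21 = 21.4849%
MRP = 10.52% − 1.80% = 8.72%
CAPM required = R_f + β·MRP = 1.80% + 2.05 × 8.72% = 19.6760%
α = realised − required = 21.4849% − 19.6760% = +1.81%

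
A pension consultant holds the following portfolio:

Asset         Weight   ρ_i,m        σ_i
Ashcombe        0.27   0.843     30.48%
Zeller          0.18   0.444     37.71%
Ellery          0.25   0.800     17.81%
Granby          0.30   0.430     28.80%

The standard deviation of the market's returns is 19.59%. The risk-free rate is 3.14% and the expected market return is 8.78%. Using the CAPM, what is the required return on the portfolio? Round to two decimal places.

8.10%

β_Ashcombe = 0.843 × 30.48% / 19.59% = 1.3116
β_Zeller = 0.444 × 37.71% / 19.59% = 0.8547
β_Ellery = 0.800 × 17.81% / 19.59% = 0.7273
β_Granby = 0.430 × 28.80% / 19.59% = 0.6322
β_P = Σ w_i β_i = 0.27×1.3116 + 0.18×0.8547 + 0.25×0.7273 + 0.30×0.6322 = 0.8795
MRP = 8.78% − 3.14% = 5.64%
E(R_P) = R_f + β_P × MRP = 3.14% + 0.8795 × 5.64% = 8.10%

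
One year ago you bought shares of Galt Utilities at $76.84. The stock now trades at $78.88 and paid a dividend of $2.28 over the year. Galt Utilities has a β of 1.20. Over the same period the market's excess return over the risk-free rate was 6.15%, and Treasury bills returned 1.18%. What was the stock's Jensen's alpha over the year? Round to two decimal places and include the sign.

-2.94%

Realised HPR = (P1 + D1 − P0) / P0 = (78.88 + 2.28 − 76.84) / 76.84 = 4.32 / 76.84 = 5.6221%
CAPM required = R_f + β·MRP = 1.18% + 1.20 × 6.15% = 8.5600%
α = realised − required = 5.6221% − 8.5600% = -2.94%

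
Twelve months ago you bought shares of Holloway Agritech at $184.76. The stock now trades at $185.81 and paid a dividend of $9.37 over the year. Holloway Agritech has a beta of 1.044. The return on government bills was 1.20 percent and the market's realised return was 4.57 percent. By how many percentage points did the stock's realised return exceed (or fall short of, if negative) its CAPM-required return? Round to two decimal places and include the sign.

Realised HPR = (P1 + D1 − P0) / P0 = (185.81 + 9.37 − 184.76) / 184.76 = 10.42 / 184.76 = 5.6397%
MRP = 4.57% − 1.20% = 3.37%
CAPM required = R_f + β·MRP = 1.20% + 1.044 × 3.37% = 4.71828%
α = realised − required = 5.6397% − 4.71828% = +0.92%

+0.92%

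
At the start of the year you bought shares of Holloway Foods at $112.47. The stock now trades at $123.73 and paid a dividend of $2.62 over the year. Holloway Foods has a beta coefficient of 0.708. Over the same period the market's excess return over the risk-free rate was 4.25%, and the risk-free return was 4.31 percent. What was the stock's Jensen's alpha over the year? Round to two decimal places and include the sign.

+5.02%

Realised HPR = (P1 + D1 − P0) / P0 = (123.73 + 2.62 − 112.47) / 112.47 = 13.88 / 112.47 = 12.3411%
CAPM required = R_f + β·MRP = 4.31% + 0.708 × 4.25% = 7.31900%
α = realised − required = 12.3411% − 7.31900% = +5.02%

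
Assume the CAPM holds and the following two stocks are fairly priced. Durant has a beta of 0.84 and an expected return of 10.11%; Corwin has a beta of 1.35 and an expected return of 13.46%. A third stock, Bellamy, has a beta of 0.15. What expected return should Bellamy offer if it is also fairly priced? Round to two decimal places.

5.58%

MRP (SML slope) = (13.46% − 10.11%) / (1.35 − 0.84) = 3.35% / 0.51 = 6.5686%
R_f (intercept) = 10.11% − 0.84 × 6.5686% = 4.5924%
E(R_Bellamy) = R_f + β × MRP = 4.5924% + 0.15 × 6.5686% = 5.58%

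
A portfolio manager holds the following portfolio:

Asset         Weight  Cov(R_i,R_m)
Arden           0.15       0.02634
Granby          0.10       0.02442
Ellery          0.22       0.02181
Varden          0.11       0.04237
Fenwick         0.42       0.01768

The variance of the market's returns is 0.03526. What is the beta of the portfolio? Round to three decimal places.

β_Arden = 0.02634 / 0.03526 = 0.7470
β_Granby = 0.02442 / 0.03526 = 0.6926
β_Ellery = 0.02181 / 0.03526 = 0.6185
β_Varden = 0.04237 / 0.03526 = 1.2016
β_Fenwick = 0.01768 / 0.03526 = 0.5014
β_P = Σ w_i β_i = 0.15×0.7470 + 0.10×0.6926 + 0.22×0.6185 + 0.11×1.2016 + 0.42×0.5014 = 0.6601

0.660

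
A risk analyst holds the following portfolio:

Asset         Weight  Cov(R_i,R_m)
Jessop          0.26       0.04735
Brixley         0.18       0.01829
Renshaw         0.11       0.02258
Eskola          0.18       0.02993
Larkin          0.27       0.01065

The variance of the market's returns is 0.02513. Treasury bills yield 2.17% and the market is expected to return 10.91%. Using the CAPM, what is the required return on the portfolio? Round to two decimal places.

β_Jessop = 0.04735 / 0.02513 = 1.8842
β_Brixley = 0.01829 / 0.02513 = 0.7278
β_Renshaw = 0.02258 / 0.02513 = 0.8985
β_Eskola = 0.02993 / 0.02513 = 1.1910
β_Larkin = 0.01065 / 0.02513 = 0.4238
β_P = Σ w_i β_i = 0.26×1.8842 + 0.18×0.7278 + 0.11×0.8985 + 0.18×1.1910 + 0.27×0.4238 = 1.0485
MRP = 10.91% − 2.17% = 8.74%
E(R_P) = R_f + β_P × MRP = 2.17% + 1.0485 × 8.74% = 11.33%

11.33%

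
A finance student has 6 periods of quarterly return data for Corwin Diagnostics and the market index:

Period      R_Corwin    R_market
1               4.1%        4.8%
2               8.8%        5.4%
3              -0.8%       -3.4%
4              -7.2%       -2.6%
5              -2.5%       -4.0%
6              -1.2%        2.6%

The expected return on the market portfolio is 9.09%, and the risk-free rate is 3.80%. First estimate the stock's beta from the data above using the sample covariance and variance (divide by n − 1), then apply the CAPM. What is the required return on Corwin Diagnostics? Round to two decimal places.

Mean R_i = (4.1 + 8.8 − 0.8 − 7.2 − 2.5 − 1.2) / 6 = 0.2000%
Mean R_m = (4.8 + 5.4 − 3.4 − 2.6 − 4.0 + 2.6) / 6 = 0.4667%
Σ(R_i − R̄_i)(R_m − R̄_m) = 94.9600  ⇒  Cov = 94.9600 / 5 = 18.9920
Σ(R_m − R̄_m)² = 91.9733  ⇒  Var(R_m) = 91.9733 / 5 = 18.3947
β = Cov / Var(R_m) = 18.9920 / 18.3947 = 1.0325
MRP = 9.09% − 3.80% = 5.29%
E(R) = R_f + β × MRP = 3.80% + 1.0325 × 5.29% = 9.26%

9.26%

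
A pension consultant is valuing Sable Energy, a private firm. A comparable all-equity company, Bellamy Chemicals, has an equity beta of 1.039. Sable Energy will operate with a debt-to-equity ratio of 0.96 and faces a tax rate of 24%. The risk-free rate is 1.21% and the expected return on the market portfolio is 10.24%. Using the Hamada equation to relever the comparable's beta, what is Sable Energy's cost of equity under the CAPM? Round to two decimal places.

β_L = β_U × [1 + (1 − t)(D/E)] = 1.039 × [1 + (1 − 0.24) × 0.96]
    = 1.039 × [1 + 0.76 × 0.96] = 1.039 × 1.7296 = 1.7971
MRP = 10.24% − 1.21% = 9.03%
E(R) = R_f + β_L × MRP = 1.21% + 1.7971 × 9.03% = 17.44%

17.44%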